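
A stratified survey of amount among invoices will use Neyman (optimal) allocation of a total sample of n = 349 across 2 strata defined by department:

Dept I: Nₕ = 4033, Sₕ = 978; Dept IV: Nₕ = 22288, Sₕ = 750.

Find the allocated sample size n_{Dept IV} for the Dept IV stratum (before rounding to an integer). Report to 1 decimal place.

282.4

Neyman allocation: nₕ = n·NₕSₕ / Σⱼ NⱼSⱼ.
Σ NⱼSⱼ = 4033·978 + 22288·750 = 2.0660274 × 10^7.
n_{Dept IV} = 349·22288·750 / (2.0660274 × 10^7) = 282.4.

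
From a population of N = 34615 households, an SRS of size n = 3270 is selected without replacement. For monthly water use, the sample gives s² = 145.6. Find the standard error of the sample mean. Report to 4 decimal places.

0.2008

Under SRS without replacement, Var(ȳ) = (1 − f)·s²/n with f = n/N = 3270/34615 = 0.09446772.
Var(ȳ) = (1 − 0.09446772)·145.6/3270 = 0.90553228·0.044525994 = 0.040319725.
SE(ȳ) = √(0.040319725) = 0.2008.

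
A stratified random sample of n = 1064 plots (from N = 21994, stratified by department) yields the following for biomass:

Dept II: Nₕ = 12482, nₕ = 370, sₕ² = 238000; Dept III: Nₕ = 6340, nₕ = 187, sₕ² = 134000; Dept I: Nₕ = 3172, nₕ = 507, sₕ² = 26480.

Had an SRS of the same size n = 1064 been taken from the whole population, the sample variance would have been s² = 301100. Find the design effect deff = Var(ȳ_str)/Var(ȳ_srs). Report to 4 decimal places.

Var(ȳ_str) = Σ Wₕ²(1−fₕ)sₕ²/nₕ with Wₕ = Nₕ/21994:
  Dept II: (12482/21994)²·(1−370/12482)·238000/370 = 201.03276
  Dept III: (6340/21994)²·(1−187/6340)·134000/187 = 57.787103
  Dept I: (3172/21994)²·(1−507/3172)·26480/507 = 0.91270824
  → Var(ȳ_str) = 259.73257.
Var(ȳ_srs) = (1 − 1064/21994)·301100/1064 = 269.29862.
deff = 259.73257 / 269.29862 = 0.9645.

0.9645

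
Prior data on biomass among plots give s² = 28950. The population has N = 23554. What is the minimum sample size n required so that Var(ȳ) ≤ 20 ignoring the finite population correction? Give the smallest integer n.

Without fpc, n₀ = s²/D = 28950/20 = 1447.5000.
Rounding up, n = 1448.

1448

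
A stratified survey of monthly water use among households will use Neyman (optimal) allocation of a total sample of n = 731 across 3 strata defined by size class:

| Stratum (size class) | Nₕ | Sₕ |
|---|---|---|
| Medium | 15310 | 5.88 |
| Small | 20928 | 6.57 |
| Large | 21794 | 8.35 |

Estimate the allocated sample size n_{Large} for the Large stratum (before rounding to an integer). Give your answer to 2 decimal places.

324.85

Neyman allocation: nₕ = n·NₕSₕ / Σⱼ NⱼSⱼ.
Σ NⱼSⱼ = 15310·5.88 + 20928·6.57 + 21794·8.35 = 409499.66.
n_{Large} = 731·21794·8.35 / 409499.66 = 324.85.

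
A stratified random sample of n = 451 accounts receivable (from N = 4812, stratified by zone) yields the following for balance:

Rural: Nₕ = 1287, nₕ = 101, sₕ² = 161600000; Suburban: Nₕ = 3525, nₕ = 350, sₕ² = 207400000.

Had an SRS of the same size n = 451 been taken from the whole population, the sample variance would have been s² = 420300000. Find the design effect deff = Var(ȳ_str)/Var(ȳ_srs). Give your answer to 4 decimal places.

Var(ȳ_str) = Σ Wₕ²(1−fₕ)sₕ²/nₕ with Wₕ = Nₕ/4812:
  Rural: (1287/4812)²·(1−101/1287)·161600000/101 = 105470.74
  Suburban: (3525/4812)²·(1−350/3525)·207400000/350 = 286412.73
  → Var(ȳ_str) = 391883.47.
Var(ȳ_srs) = (1 − 451/4812)·420300000/451 = 844584.91.
deff = 391883.47 / 844584.91 = 0.4640.

0.4640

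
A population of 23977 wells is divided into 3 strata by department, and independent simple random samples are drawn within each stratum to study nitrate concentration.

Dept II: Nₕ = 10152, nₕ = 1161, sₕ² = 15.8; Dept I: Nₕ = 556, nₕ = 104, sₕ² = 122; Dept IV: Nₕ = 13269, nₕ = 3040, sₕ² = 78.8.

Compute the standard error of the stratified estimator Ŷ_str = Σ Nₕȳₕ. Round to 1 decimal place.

2248.4

Var(Ŷ_str) = Σₕ Nₕ²(1 − fₕ)sₕ²/nₕ.
Dept II: 10152²·(1 − 1161/10152)·15.8/1161 = 1.2421798 × 10^6.
Dept I: 556²·(1 − 104/556)·122/104 = 294808.31.
Dept IV: 13269²·(1 − 3040/13269)·78.8/3040 = 3.5182282 × 10^6.
Sum = 5.0552163 × 10^6.
SE = √(5.0552163 × 10^6) = 2248.4.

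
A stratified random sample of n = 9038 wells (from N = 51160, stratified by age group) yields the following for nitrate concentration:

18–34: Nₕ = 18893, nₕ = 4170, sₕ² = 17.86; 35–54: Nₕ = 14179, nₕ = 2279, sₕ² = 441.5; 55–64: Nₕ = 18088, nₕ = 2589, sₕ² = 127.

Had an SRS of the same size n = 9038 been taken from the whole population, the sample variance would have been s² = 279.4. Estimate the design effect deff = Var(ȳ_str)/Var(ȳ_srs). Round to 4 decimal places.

0.7150

Var(ȳ_str) = Σ Wₕ²(1−fₕ)sₕ²/nₕ with Wₕ = Nₕ/51160:
  18–34: (18893/51160)²·(1−4170/18893)·17.86/4170 = 4.5517832 × 10^-4
  35–54: (14179/51160)²·(1−2279/14179)·441.5/2279 = 0.012488718
  55–64: (18088/51160)²·(1−2589/18088)·127/2589 = 0.0052541785
  → Var(ȳ_str) = 0.018198075.
Var(ȳ_srs) = (1 − 9038/51160)·279.4/9038 = 0.025452621.
deff = 0.018198075 / 0.025452621 = 0.7150.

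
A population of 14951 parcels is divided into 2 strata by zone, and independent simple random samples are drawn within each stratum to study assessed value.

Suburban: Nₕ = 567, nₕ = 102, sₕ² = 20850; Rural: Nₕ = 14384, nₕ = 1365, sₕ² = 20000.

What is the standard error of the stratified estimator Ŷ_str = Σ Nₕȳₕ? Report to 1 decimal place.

52893.4

Var(Ŷ_str) = Σₕ Nₕ²(1 − fₕ)sₕ²/nₕ.
Suburban: 567²·(1 − 102/567)·20850/102 = 5.3894184 × 10^7.
Rural: 14384²·(1 − 1365/14384)·20000/1365 = 2.7438139 × 10^9.
Sum = 2.7977081 × 10^9.
SE = √(2.7977081 × 10^9) = 52893.4.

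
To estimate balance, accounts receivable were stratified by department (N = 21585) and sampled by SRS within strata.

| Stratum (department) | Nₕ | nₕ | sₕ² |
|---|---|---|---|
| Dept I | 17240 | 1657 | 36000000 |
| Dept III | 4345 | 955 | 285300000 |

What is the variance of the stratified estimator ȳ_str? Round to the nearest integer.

Var(ȳ_str) = Σₕ Wₕ²(1 − fₕ)sₕ²/nₕ with Wₕ = Nₕ/N, N = 21585.
Dept I: Wₕ = 0.79870280; term = 0.79870280²·(1 − 0.09611369)·36000000/1657 = 12527.494.
Dept III: Wₕ = 0.20129720; term = 0.20129720²·(1 − 0.21979287)·285300000/955 = 9444.6044.
Sum = 21972.098.

21972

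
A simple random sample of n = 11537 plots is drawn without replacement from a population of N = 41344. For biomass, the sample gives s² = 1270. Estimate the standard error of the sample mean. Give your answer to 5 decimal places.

0.28171

Under SRS without replacement, Var(ȳ) = (1 − f)·s²/n with f = n/N = 11537/41344 = 0.27904896.
Var(ȳ) = (1 − 0.27904896)·1270/11537 = 0.72095104·0.11008061 = 0.079362731.
SE(ȳ) = √(0.079362731) = 0.28171.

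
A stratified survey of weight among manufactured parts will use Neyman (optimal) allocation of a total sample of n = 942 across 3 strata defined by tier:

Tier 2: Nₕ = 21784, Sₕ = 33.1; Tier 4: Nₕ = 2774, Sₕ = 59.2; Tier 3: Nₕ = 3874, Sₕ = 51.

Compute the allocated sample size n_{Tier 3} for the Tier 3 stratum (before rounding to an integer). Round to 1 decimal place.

171.9

Neyman allocation: nₕ = n·NₕSₕ / Σⱼ NⱼSⱼ.
Σ NⱼSⱼ = 21784·33.1 + 2774·59.2 + 3874·51 = 1.0828452 × 10^6.
n_{Tier 3} = 942·3874·51 / (1.0828452 × 10^6) = 171.9.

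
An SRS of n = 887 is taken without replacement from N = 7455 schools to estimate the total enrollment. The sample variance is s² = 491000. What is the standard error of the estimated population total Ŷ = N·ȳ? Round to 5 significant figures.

164630

Var(Ŷ) = N²·Var(ȳ) = N²·(1 − n/N)·s²/n.
f = 887/7455 = 0.11898055; Var(ȳ) = 0.88101945·491000/887 = 487.68946.
Var(Ŷ) = 7455² · 487.68946 = 2.7104329 × 10^10.
SE(Ŷ) = √(2.7104329 × 10^10) = 164630.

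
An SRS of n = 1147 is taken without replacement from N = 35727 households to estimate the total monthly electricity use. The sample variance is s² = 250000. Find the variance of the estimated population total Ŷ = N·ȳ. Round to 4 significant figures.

Var(Ŷ) = N²·Var(ȳ) = N²·(1 − n/N)·s²/n.
f = 1147/35727 = 0.03210457; Var(ȳ) = 0.96789543·250000/1147 = 210.96239.
Var(Ŷ) = 35727² · 210.96239 = 2.692763 × 10^11.

2.693 × 10^11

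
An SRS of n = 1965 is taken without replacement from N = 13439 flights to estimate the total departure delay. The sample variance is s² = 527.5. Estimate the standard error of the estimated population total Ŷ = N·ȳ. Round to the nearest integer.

Var(Ŷ) = N²·Var(ȳ) = N²·(1 − n/N)·s²/n.
f = 1965/13439 = 0.14621624; Var(ȳ) = 0.85378376·527.5/1965 = 0.2291964.
Var(Ŷ) = 13439² · 0.2291964 = 4.139441 × 10^7.
SE(Ŷ) = √(4.139441 × 10^7) = 6434.

6434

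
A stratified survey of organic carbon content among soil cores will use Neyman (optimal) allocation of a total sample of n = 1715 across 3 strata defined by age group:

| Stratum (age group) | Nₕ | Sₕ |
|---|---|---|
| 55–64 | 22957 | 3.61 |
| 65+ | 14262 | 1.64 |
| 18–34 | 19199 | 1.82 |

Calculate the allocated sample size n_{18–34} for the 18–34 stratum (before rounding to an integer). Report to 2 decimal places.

Neyman allocation: nₕ = n·NₕSₕ / Σⱼ NⱼSⱼ.
Σ NⱼSⱼ = 22957·3.61 + 14262·1.64 + 19199·1.82 = 141206.63.
n_{18–34} = 1715·19199·1.82 / 141206.63 = 424.38.

424.38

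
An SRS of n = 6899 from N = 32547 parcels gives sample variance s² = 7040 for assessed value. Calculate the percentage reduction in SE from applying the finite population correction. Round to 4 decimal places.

11.2290

f = n/N = 6899/32547 = 0.21197038.
SE_no-fpc = √(s²/n) = 1.0101672; SE_fpc = √((1−f)s²/n) = 0.89673584.
Ratio = √(1−f) = 0.88771032. Reduction = 100·(1 − 0.88771032) = 11.2290%.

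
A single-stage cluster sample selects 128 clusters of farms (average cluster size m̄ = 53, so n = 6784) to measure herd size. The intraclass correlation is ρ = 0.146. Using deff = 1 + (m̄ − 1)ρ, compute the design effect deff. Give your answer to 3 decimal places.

deff = 1 + (53 − 1)·0.146 = 1 + 7.592 = 8.592.

8.592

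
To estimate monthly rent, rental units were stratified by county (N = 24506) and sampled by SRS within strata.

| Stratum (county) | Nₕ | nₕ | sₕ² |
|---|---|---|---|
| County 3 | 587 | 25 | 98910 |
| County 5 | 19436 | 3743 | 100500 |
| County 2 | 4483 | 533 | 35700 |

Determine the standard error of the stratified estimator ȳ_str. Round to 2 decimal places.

Var(ȳ_str) = Σₕ Wₕ²(1 − fₕ)sₕ²/nₕ with Wₕ = Nₕ/N, N = 24506.
County 3: Wₕ = 0.02395332; term = 0.02395332²·(1 − 0.04258944)·98910/25 = 2.1733504.
County 5: Wₕ = 0.79311189; term = 0.79311189²·(1 − 0.19258078)·100500/3743 = 13.636856.
County 2: Wₕ = 0.18293479; term = 0.18293479²·(1 − 0.11889360)·35700/533 = 1.9749767.
Sum = 17.785183.
SE = √(17.785183) = 4.22.

4.22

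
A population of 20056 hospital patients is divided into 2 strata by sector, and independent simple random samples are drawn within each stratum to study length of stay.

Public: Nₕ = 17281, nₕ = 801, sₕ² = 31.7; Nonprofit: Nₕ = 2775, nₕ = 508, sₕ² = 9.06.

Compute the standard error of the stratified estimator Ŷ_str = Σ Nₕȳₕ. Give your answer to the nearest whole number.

3374

Var(Ŷ_str) = Σₕ Nₕ²(1 − fₕ)sₕ²/nₕ.
Public: 17281²·(1 − 801/17281)·31.7/801 = 1.127075 × 10^7.
Nonprofit: 2775²·(1 − 508/2775)·9.06/508 = 112196.42.
Sum = 1.1382946 × 10^7.
SE = √(1.1382946 × 10^7) = 3374.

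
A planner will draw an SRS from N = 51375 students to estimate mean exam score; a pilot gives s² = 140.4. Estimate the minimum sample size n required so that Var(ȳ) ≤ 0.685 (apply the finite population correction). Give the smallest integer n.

205

Without fpc, n₀ = s²/D = 140.4/0.685 = 204.9635.
With fpc, (1 − n/N)·s²/n ≤ D requires n ≥ n₀/(1 + n₀/N) = 204.9635/(1 + 204.9635/51375) = 204.1490.
Rounding up, n = 205.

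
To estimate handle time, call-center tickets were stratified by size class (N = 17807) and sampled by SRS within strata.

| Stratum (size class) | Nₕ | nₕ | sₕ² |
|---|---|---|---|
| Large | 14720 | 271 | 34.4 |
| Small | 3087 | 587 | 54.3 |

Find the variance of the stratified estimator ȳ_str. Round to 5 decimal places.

Var(ȳ_str) = Σₕ Wₕ²(1 − fₕ)sₕ²/nₕ with Wₕ = Nₕ/N, N = 17807.
Large: Wₕ = 0.82664121; term = 0.82664121²·(1 − 0.01841033)·34.4/271 = 0.08514384.
Small: Wₕ = 0.17335879; term = 0.17335879²·(1 − 0.19015225)·54.3/587 = 0.0022514217.
Sum = 0.087395262.

0.08740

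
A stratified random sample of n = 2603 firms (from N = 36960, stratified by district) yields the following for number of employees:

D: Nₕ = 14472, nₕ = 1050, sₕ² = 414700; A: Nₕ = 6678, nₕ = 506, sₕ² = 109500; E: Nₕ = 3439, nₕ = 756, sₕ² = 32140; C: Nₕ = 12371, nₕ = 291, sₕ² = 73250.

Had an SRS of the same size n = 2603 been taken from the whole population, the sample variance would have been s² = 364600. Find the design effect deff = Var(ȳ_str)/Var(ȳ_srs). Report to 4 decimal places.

Var(ȳ_str) = Σ Wₕ²(1−fₕ)sₕ²/nₕ with Wₕ = Nₕ/36960:
  D: (14472/36960)²·(1−1050/14472)·414700/1050 = 56.159935
  A: (6678/36960)²·(1−506/6678)·109500/506 = 6.529381
  E: (3439/36960)²·(1−756/3439)·32140/756 = 0.28715276
  C: (12371/36960)²·(1−291/12371)·73250/291 = 27.53737
  → Var(ȳ_str) = 90.513839.
Var(ȳ_srs) = (1 − 2603/36960)·364600/2603 = 130.20443.
deff = 90.513839 / 130.20443 = 0.6952.

0.6952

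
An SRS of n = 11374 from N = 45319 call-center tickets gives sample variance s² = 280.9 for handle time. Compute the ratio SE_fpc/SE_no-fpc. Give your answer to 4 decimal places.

f = n/N = 11374/45319 = 0.25097641.
SE_no-fpc = √(s²/n) = 0.15715176; SE_fpc = √((1−f)s²/n) = 0.1360088.
Ratio = √(1−f) = 0.86546149.

0.8655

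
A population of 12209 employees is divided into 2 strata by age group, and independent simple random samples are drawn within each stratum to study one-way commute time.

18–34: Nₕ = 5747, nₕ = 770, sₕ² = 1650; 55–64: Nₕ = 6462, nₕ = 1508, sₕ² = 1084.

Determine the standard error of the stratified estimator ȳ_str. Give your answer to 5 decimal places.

0.75204

Var(ȳ_str) = Σₕ Wₕ²(1 − fₕ)sₕ²/nₕ with Wₕ = Nₕ/N, N = 12209.
18–34: Wₕ = 0.47071832; term = 0.47071832²·(1 − 0.13398295)·1650/770 = 0.41118936.
55–64: Wₕ = 0.52928168; term = 0.52928168²·(1 − 0.23336428)·1084/1508 = 0.15437988.
Sum = 0.56556924.
SE = √(0.56556924) = 0.75204.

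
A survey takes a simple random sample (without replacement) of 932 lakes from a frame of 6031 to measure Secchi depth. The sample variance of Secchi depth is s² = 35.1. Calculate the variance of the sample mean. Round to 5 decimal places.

Under SRS without replacement, Var(ȳ) = (1 − f)·s²/n with f = n/N = 932/6031 = 0.15453490.
Var(ȳ) = (1 − 0.15453490)·35.1/932 = 0.84546510·0.037660944 = 0.031841014.

0.03184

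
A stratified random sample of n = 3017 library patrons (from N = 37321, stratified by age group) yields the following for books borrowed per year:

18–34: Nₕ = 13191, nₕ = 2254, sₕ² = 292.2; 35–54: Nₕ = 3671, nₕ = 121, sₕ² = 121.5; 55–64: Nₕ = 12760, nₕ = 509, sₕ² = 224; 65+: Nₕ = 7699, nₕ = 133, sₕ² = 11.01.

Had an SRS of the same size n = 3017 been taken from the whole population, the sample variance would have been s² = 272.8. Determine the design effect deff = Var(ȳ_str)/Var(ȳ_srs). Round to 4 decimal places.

0.9105

Var(ȳ_str) = Σ Wₕ²(1−fₕ)sₕ²/nₕ with Wₕ = Nₕ/37321:
  18–34: (13191/37321)²·(1−2254/13191)·292.2/2254 = 0.013427516
  35–54: (3671/37321)²·(1−121/3671)·121.5/121 = 0.0093950069
  55–64: (12760/37321)²·(1−509/12760)·224/509 = 0.049390782
  65+: (7699/37321)²·(1−133/7699)·11.01/133 = 0.0034620217
  → Var(ȳ_str) = 0.075675327.
Var(ȳ_srs) = (1 − 3017/37321)·272.8/3017 = 0.08311139.
deff = 0.075675327 / 0.08311139 = 0.9105.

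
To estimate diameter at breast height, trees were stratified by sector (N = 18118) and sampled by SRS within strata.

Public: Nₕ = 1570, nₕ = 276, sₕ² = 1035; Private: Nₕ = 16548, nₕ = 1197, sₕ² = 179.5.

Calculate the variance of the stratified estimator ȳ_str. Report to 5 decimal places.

Var(ȳ_str) = Σₕ Wₕ²(1 − fₕ)sₕ²/nₕ with Wₕ = Nₕ/N, N = 18118.
Public: Wₕ = 0.08665416; term = 0.08665416²·(1 − 0.17579618)·1035/276 = 0.023208372.
Private: Wₕ = 0.91334584; term = 0.91334584²·(1 − 0.07233503)·179.5/1197 = 0.11604648.
Sum = 0.13925485.

0.13925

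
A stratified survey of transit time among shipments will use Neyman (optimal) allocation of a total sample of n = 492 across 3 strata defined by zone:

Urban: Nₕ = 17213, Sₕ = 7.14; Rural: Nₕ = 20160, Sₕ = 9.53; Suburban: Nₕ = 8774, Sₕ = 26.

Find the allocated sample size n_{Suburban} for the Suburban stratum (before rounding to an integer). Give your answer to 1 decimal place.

Neyman allocation: nₕ = n·NₕSₕ / Σⱼ NⱼSⱼ.
Σ NⱼSⱼ = 17213·7.14 + 20160·9.53 + 8774·26 = 543149.62.
n_{Suburban} = 492·8774·26 / 543149.62 = 206.6.

206.6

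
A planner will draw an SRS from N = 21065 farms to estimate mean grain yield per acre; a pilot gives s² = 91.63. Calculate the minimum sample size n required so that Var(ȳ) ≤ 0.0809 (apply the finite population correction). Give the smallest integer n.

Without fpc, n₀ = s²/D = 91.63/0.0809 = 1132.6329.
With fpc, (1 − n/N)·s²/n ≤ D requires n ≥ n₀/(1 + n₀/N) = 1132.6329/(1 + 1132.6329/21065) = 1074.8404.
Rounding up, n = 1075.

1075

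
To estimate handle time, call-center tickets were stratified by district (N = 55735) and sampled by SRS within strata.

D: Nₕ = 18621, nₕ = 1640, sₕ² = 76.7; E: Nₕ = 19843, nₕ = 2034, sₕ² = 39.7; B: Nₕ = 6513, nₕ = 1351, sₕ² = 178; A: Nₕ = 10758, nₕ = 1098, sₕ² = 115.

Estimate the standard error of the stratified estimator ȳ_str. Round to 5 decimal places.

Var(ȳ_str) = Σₕ Wₕ²(1 − fₕ)sₕ²/nₕ with Wₕ = Nₕ/N, N = 55735.
D: Wₕ = 0.33409886; term = 0.33409886²·(1 − 0.08807261)·76.7/1640 = 0.0047606008.
E: Wₕ = 0.35602404; term = 0.35602404²·(1 − 0.10250466)·39.7/2034 = 0.0022203959.
B: Wₕ = 0.11685655; term = 0.11685655²·(1 − 0.20743129)·178/1351 = 0.0014259612.
A: Wₕ = 0.19302054; term = 0.19302054²·(1 − 0.10206358)·115/1098 = 0.0035038714.
Sum = 0.011910829.
SE = √(0.011910829) = 0.10914.

0.10914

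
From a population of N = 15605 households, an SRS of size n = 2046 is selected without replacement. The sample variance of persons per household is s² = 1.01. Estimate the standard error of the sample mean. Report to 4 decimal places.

Under SRS without replacement, Var(ȳ) = (1 − f)·s²/n with f = n/N = 2046/15605 = 0.13111182.
Var(ȳ) = (1 − 0.13111182)·1.01/2046 = 0.86888818·4.9364614 × 10^-4 = 4.2892329 × 10^-4.
SE(ȳ) = √(4.2892329 × 10^-4) = 0.0207.

0.0207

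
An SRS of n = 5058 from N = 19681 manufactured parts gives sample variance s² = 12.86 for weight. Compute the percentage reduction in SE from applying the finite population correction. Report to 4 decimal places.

13.8025

f = n/N = 5058/19681 = 0.25699914.
SE_no-fpc = √(s²/n) = 0.050423278; SE_fpc = √((1−f)s²/n) = 0.043463604.
Ratio = √(1−f) = 0.86197498. Reduction = 100·(1 − 0.86197498) = 13.8025%.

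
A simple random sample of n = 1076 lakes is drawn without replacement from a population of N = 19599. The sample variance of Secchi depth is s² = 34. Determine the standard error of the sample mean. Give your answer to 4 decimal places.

Under SRS without replacement, Var(ȳ) = (1 − f)·s²/n with f = n/N = 1076/19599 = 0.05490076.
Var(ȳ) = (1 − 0.05490076)·34/1076 = 0.94509924·0.031598513 = 0.029863731.
SE(ȳ) = √(0.029863731) = 0.1728.

0.1728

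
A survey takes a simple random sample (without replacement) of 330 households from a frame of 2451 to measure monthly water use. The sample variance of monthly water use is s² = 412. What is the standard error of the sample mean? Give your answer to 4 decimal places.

1.0394

Under SRS without replacement, Var(ȳ) = (1 − f)·s²/n with f = n/N = 330/2451 = 0.13463892.
Var(ȳ) = (1 − 0.13463892)·412/330 = 0.86536108·1.2484848 = 1.0803902.
SE(ȳ) = √(1.0803902) = 1.0394.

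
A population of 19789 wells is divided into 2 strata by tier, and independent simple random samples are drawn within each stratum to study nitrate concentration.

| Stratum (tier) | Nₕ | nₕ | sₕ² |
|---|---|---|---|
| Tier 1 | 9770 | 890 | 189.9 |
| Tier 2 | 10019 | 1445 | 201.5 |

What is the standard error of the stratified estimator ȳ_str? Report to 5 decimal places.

Var(ȳ_str) = Σₕ Wₕ²(1 − fₕ)sₕ²/nₕ with Wₕ = Nₕ/N, N = 19789.
Tier 1: Wₕ = 0.49370863; term = 0.49370863²·(1 − 0.09109519)·189.9/890 = 0.047271.
Tier 2: Wₕ = 0.50629137; term = 0.50629137²·(1 − 0.14422597)·201.5/1445 = 0.030589147.
Sum = 0.077860147.
SE = √(0.077860147) = 0.27903.

0.27903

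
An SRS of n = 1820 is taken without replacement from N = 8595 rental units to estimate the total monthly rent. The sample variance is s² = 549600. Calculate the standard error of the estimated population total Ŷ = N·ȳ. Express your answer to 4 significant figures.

Var(Ŷ) = N²·Var(ȳ) = N²·(1 − n/N)·s²/n.
f = 1820/8595 = 0.21175102; Var(ȳ) = 0.78824898·549600/1820 = 238.03387.
Var(Ŷ) = 8595² · 238.03387 = 1.758452 × 10^10.
SE(Ŷ) = √(1.758452 × 10^10) = 132600.

132600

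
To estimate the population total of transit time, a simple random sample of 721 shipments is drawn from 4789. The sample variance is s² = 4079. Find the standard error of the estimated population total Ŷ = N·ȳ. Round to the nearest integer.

10498

Var(Ŷ) = N²·Var(ȳ) = N²·(1 − n/N)·s²/n.
f = 721/4789 = 0.15055335; Var(ȳ) = 0.84944665·4079/721 = 4.8056767.
Var(Ŷ) = 4789² · 4.8056767 = 1.1021589 × 10^8.
SE(Ŷ) = √(1.1021589 × 10^8) = 10498.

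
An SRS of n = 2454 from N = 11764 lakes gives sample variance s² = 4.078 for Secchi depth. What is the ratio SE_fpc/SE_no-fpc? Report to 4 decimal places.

0.8896

f = n/N = 2454/11764 = 0.20860252.
SE_no-fpc = √(s²/n) = 0.040764895; SE_fpc = √((1−f)s²/n) = 0.036264665.
Ratio = √(1−f) = 0.88960524.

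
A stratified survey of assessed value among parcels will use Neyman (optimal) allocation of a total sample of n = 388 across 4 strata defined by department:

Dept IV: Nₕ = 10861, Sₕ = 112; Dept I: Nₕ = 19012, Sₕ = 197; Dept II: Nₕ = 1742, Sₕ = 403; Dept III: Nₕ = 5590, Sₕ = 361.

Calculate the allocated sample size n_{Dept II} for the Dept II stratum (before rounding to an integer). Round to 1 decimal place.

35.5

Neyman allocation: nₕ = n·NₕSₕ / Σⱼ NⱼSⱼ.
Σ NⱼSⱼ = 10861·112 + 19012·197 + 1742·403 + 5590·361 = 7.681812 × 10^6.
n_{Dept II} = 388·1742·403 / (7.681812 × 10^6) = 35.5.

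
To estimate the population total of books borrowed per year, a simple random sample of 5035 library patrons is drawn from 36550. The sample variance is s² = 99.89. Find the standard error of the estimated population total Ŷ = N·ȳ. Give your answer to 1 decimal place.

Var(Ŷ) = N²·Var(ȳ) = N²·(1 − n/N)·s²/n.
f = 5035/36550 = 0.13775650; Var(ȳ) = 0.86224350·99.89/5035 = 0.017106158.
Var(Ŷ) = 36550² · 0.017106158 = 2.2852159 × 10^7.
SE(Ŷ) = √(2.2852159 × 10^7) = 4780.4.

4780.4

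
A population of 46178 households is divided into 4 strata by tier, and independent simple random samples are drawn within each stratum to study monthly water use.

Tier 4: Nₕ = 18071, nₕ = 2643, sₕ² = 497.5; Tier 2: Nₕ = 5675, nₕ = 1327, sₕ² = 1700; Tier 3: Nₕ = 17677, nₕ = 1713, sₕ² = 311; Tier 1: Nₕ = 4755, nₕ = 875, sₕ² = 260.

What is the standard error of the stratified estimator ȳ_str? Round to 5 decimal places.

0.25697

Var(ȳ_str) = Σₕ Wₕ²(1 − fₕ)sₕ²/nₕ with Wₕ = Nₕ/N, N = 46178.
Tier 4: Wₕ = 0.39133354; term = 0.39133354²·(1 − 0.14625643)·497.5/2643 = 0.024610334.
Tier 2: Wₕ = 0.12289402; term = 0.12289402²·(1 − 0.23383260)·1700/1327 = 0.014823923.
Tier 3: Wₕ = 0.38280133; term = 0.38280133²·(1 − 0.09690558)·311/1713 = 0.024026088.
Tier 1: Wₕ = 0.10297111; term = 0.10297111²·(1 − 0.18401682)·260/875 = 0.0025708533.
Sum = 0.066031198.
SE = √(0.066031198) = 0.25697.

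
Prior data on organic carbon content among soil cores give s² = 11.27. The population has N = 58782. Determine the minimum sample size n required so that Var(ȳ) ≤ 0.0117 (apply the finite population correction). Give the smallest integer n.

948

Without fpc, n₀ = s²/D = 11.27/0.0117 = 963.2479.
With fpc, (1 − n/N)·s²/n ≤ D requires n ≥ n₀/(1 + n₀/N) = 963.2479/(1 + 963.2479/58782) = 947.7179.
Rounding up, n = 948.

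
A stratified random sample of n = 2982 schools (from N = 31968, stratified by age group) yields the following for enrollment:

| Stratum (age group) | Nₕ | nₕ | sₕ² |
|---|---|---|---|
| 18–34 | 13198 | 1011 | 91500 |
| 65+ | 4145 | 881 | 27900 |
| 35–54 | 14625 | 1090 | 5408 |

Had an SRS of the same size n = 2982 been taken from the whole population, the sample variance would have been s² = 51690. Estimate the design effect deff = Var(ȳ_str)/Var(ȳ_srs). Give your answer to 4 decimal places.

Var(ȳ_str) = Σ Wₕ²(1−fₕ)sₕ²/nₕ with Wₕ = Nₕ/31968:
  18–34: (13198/31968)²·(1−1011/13198)·91500/1011 = 14.244393
  65+: (4145/31968)²·(1−881/4145)·27900/881 = 0.41924901
  35–54: (14625/31968)²·(1−1090/14625)·5408/1090 = 0.96102213
  → Var(ȳ_str) = 15.624664.
Var(ȳ_srs) = (1 − 2982/31968)·51690/2982 = 15.717075.
deff = 15.624664 / 15.717075 = 0.9941.

0.9941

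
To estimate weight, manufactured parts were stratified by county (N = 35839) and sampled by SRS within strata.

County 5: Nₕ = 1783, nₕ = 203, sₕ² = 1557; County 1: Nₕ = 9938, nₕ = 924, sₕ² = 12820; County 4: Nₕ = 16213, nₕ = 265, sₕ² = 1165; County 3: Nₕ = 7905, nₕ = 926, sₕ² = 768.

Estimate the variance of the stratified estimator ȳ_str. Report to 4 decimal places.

1.9051

Var(ȳ_str) = Σₕ Wₕ²(1 − fₕ)sₕ²/nₕ with Wₕ = Nₕ/N, N = 35839.
County 5: Wₕ = 0.04975027; term = 0.04975027²·(1 − 0.11385306)·1557/203 = 0.01682245.
County 1: Wₕ = 0.27729568; term = 0.27729568²·(1 − 0.09297645)·12820/924 = 0.96765564.
County 4: Wₕ = 0.45238427; term = 0.45238427²·(1 − 0.01634491)·1165/265 = 0.88498904.
County 3: Wₕ = 0.22056977; term = 0.22056977²·(1 − 0.11714105)·768/926 = 0.03562325.
Sum = 1.9050904.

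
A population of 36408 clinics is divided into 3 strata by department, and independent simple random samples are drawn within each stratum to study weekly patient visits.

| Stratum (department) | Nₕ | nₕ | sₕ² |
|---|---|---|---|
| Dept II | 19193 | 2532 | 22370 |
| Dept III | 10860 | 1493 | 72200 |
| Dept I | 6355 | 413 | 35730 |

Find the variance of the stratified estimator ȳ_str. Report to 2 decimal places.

Var(ȳ_str) = Σₕ Wₕ²(1 − fₕ)sₕ²/nₕ with Wₕ = Nₕ/N, N = 36408.
Dept II: Wₕ = 0.52716436; term = 0.52716436²·(1 − 0.13192310)·22370/2532 = 2.1313392.
Dept III: Wₕ = 0.29828609; term = 0.29828609²·(1 − 0.13747698)·72200/1493 = 3.7111977.
Dept I: Wₕ = 0.17454955; term = 0.17454955²·(1 − 0.06498820)·35730/413 = 2.4645494.
Sum = 8.3070863.

8.31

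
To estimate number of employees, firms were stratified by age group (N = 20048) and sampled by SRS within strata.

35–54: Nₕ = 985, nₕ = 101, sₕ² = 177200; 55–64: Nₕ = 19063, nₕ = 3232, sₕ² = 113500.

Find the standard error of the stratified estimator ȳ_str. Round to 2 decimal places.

5.49

Var(ȳ_str) = Σₕ Wₕ²(1 − fₕ)sₕ²/nₕ with Wₕ = Nₕ/N, N = 20048.
35–54: Wₕ = 0.04913208; term = 0.04913208²·(1 − 0.10253807)·177200/101 = 3.80092.
55–64: Wₕ = 0.95086792; term = 0.95086792²·(1 − 0.16954309)·113500/3232 = 26.368292.
Sum = 30.169212.
SE = √(30.169212) = 5.49.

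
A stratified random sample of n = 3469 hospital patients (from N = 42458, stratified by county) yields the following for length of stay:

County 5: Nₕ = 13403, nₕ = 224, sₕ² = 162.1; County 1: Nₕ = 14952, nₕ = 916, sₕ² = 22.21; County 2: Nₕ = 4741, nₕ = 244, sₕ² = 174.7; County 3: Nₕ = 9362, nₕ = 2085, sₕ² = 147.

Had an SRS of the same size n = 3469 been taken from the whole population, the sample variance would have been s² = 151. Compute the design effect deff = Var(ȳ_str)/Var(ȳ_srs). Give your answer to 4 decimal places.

Var(ȳ_str) = Σ Wₕ²(1−fₕ)sₕ²/nₕ with Wₕ = Nₕ/42458:
  County 5: (13403/42458)²·(1−224/13403)·162.1/224 = 0.070908844
  County 1: (14952/42458)²·(1−916/14952)·22.21/916 = 0.0028227776
  County 2: (4741/42458)²·(1−244/4741)·174.7/244 = 0.0084679221
  County 3: (9362/42458)²·(1−2085/9362)·147/2085 = 0.0026644846
  → Var(ȳ_str) = 0.084864028.
Var(ȳ_srs) = (1 − 3469/42458)·151/3469 = 0.039971939.
deff = 0.084864028 / 0.039971939 = 2.1231.

2.1231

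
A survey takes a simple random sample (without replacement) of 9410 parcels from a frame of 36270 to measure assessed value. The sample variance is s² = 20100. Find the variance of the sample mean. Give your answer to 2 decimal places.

1.58

Under SRS without replacement, Var(ȳ) = (1 − f)·s²/n with f = n/N = 9410/36270 = 0.25944307.
Var(ȳ) = (1 − 0.25944307)·20100/9410 = 0.74055693·2.1360255 = 1.5818485.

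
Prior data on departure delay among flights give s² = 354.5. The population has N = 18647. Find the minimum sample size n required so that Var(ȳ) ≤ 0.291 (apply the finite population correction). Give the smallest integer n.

Without fpc, n₀ = s²/D = 354.5/0.291 = 1218.2131.
With fpc, (1 − n/N)·s²/n ≤ D requires n ≥ n₀/(1 + n₀/N) = 1218.2131/(1 + 1218.2131/18647) = 1143.5075.
Rounding up, n = 1144.

1144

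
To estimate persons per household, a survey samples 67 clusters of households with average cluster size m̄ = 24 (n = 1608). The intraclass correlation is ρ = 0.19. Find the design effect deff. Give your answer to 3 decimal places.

5.370

deff = 1 + (24 − 1)·0.19 = 1 + 4.37 = 5.37.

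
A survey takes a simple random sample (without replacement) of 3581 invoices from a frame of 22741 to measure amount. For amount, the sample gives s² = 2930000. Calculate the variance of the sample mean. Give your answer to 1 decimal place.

Under SRS without replacement, Var(ȳ) = (1 − f)·s²/n with f = n/N = 3581/22741 = 0.15746889.
Var(ȳ) = (1 − 0.15746889)·2930000/3581 = 0.84253111·818.2072 = 689.36503.

689.4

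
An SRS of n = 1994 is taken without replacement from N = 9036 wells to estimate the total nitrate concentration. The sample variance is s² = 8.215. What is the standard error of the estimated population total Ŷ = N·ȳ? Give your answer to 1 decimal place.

512.0

Var(Ŷ) = N²·Var(ȳ) = N²·(1 − n/N)·s²/n.
f = 1994/9036 = 0.22067286; Var(ȳ) = 0.77932714·8.215/1994 = 0.0032107184.
Var(Ŷ) = 9036² · 0.0032107184 = 262152.9.
SE(Ŷ) = √(262152.9) = 512.0.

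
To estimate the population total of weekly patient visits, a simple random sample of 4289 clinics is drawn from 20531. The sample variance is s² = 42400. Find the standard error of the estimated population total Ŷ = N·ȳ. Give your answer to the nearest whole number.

Var(Ŷ) = N²·Var(ȳ) = N²·(1 − n/N)·s²/n.
f = 4289/20531 = 0.20890361; Var(ȳ) = 0.79109639·42400/4289 = 7.8205845.
Var(Ŷ) = 20531² · 7.8205845 = 3.2965481 × 10^9.
SE(Ŷ) = √(3.2965481 × 10^9) = 57416.

57416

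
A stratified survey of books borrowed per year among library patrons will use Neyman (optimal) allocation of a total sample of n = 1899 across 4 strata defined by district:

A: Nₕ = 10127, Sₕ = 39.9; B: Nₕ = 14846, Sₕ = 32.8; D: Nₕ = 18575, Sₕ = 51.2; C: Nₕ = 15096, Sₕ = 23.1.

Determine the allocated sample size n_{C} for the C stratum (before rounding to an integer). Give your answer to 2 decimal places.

Neyman allocation: nₕ = n·NₕSₕ / Σⱼ NⱼSⱼ.
Σ NⱼSⱼ = 10127·39.9 + 14846·32.8 + 18575·51.2 + 15096·23.1 = 2.1907737 × 10^6.
n_{C} = 1899·15096·23.1 / (2.1907737 × 10^6) = 302.27.

302.27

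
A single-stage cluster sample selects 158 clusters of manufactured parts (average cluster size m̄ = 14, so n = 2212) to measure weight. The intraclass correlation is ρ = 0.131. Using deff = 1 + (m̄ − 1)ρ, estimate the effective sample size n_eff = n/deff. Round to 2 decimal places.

818.35

deff = 1 + (14 − 1)·0.131 = 1 + 1.703 = 2.703.
n_eff = 2212 / 2.703 = 818.35.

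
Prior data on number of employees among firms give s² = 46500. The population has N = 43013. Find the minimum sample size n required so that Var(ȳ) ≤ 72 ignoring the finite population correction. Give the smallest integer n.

646

Without fpc, n₀ = s²/D = 46500/72 = 645.8333.
Rounding up, n = 646.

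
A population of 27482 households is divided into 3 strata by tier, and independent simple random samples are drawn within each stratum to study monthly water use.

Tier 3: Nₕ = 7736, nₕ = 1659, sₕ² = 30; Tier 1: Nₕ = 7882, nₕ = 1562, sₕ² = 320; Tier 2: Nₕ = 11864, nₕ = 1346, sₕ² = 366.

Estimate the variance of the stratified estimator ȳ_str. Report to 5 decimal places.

Var(ȳ_str) = Σₕ Wₕ²(1 − fₕ)sₕ²/nₕ with Wₕ = Nₕ/N, N = 27482.
Tier 3: Wₕ = 0.28149334; term = 0.28149334²·(1 − 0.21445191)·30/1659 = 0.0011255995.
Tier 1: Wₕ = 0.28680591; term = 0.28680591²·(1 − 0.19817305)·320/1562 = 0.013512191.
Tier 2: Wₕ = 0.43170075; term = 0.43170075²·(1 − 0.11345246)·366/1346 = 0.044926611.
Sum = 0.059564402.

0.05956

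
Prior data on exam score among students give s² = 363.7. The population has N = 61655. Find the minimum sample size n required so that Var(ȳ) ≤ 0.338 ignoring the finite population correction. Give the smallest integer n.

1077

Without fpc, n₀ = s²/D = 363.7/0.338 = 1076.0355.
Rounding up, n = 1077.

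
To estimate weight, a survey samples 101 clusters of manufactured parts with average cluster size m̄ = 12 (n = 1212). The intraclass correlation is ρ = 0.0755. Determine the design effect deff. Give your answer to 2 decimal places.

1.83

deff = 1 + (12 − 1)·0.0755 = 1 + 0.8305 = 1.8305.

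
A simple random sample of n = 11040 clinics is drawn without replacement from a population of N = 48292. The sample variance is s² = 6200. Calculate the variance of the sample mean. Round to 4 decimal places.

Under SRS without replacement, Var(ȳ) = (1 − f)·s²/n with f = n/N = 11040/48292 = 0.22860929.
Var(ȳ) = (1 − 0.22860929)·6200/11040 = 0.77139071·0.5615942 = 0.43320855.

0.4332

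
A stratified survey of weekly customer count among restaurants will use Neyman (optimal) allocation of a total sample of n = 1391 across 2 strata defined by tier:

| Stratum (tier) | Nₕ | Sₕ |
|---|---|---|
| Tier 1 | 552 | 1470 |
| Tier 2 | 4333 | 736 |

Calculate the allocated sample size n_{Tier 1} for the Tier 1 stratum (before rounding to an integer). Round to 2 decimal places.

282.14

Neyman allocation: nₕ = n·NₕSₕ / Σⱼ NⱼSⱼ.
Σ NⱼSⱼ = 552·1470 + 4333·736 = 4.000528 × 10^6.
n_{Tier 1} = 1391·552·1470 / (4.000528 × 10^6) = 282.14.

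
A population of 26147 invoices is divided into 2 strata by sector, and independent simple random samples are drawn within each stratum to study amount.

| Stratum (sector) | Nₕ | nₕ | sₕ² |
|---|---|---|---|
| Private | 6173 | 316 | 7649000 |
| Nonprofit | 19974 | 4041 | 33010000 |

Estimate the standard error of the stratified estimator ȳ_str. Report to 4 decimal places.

71.2928

Var(ȳ_str) = Σₕ Wₕ²(1 − fₕ)sₕ²/nₕ with Wₕ = Nₕ/N, N = 26147.
Private: Wₕ = 0.23608827; term = 0.23608827²·(1 − 0.05119067)·7649000/316 = 1280.1043.
Nonprofit: Wₕ = 0.76391173; term = 0.76391173²·(1 − 0.20231301)·33010000/4041 = 3802.5553.
Sum = 5082.6596.
SE = √(5082.6596) = 71.2928.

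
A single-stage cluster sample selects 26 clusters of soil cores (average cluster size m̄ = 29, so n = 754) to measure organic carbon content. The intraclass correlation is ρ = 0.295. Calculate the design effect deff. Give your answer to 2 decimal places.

deff = 1 + (29 − 1)·0.295 = 1 + 8.26 = 9.26.

9.26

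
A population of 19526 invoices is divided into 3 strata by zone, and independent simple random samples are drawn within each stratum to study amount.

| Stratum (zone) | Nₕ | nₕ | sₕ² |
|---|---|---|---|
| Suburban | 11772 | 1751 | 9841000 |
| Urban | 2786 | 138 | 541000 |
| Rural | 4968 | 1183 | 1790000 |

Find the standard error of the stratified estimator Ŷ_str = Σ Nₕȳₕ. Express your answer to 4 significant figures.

848700

Var(Ŷ_str) = Σₕ Nₕ²(1 − fₕ)sₕ²/nₕ.
Suburban: 11772²·(1 − 1751/11772)·9841000/1751 = 6.6300133 × 10^11.
Urban: 2786²·(1 − 138/2786)·541000/138 = 2.8921264 × 10^10.
Rural: 4968²·(1 − 1183/4968)·1790000/1183 = 2.8452194 × 10^10.
Sum = 7.2037479 × 10^11.
SE = √(7.2037479 × 10^11) = 848700.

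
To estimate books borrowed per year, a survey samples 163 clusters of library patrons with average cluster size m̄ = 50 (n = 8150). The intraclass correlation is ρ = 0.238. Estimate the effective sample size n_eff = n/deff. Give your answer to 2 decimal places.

643.66

deff = 1 + (50 − 1)·0.238 = 1 + 11.662 = 12.662.
n_eff = 8150 / 12.662 = 643.66.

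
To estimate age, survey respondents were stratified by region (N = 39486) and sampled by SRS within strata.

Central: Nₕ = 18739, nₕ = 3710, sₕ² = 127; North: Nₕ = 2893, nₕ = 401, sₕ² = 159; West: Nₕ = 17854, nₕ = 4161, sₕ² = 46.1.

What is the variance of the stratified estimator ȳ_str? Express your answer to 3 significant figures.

0.00975

Var(ȳ_str) = Σₕ Wₕ²(1 − fₕ)sₕ²/nₕ with Wₕ = Nₕ/N, N = 39486.
Central: Wₕ = 0.47457327; term = 0.47457327²·(1 − 0.19798282)·127/3710 = 0.0061832958.
North: Wₕ = 0.07326647; term = 0.07326647²·(1 − 0.13861044)·159/401 = 0.0018334241.
West: Wₕ = 0.45216026; term = 0.45216026²·(1 − 0.23305702)·46.1/4161 = 0.001737205.
Sum = 0.0097539249.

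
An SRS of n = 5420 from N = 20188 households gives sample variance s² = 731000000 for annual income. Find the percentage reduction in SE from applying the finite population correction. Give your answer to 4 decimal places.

f = n/N = 5420/20188 = 0.26847632.
SE_no-fpc = √(s²/n) = 367.24767; SE_fpc = √((1−f)s²/n) = 314.10384.
Ratio = √(1−f) = 0.85529157. Reduction = 100·(1 − 0.85529157) = 14.4708%.

14.4708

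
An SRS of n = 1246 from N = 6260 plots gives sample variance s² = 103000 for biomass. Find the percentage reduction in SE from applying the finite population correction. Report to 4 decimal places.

f = n/N = 1246/6260 = 0.19904153.
SE_no-fpc = √(s²/n) = 9.0920034; SE_fpc = √((1−f)s²/n) = 8.1370051.
Ratio = √(1−f) = 0.89496283. Reduction = 100·(1 − 0.89496283) = 10.5037%.

10.5037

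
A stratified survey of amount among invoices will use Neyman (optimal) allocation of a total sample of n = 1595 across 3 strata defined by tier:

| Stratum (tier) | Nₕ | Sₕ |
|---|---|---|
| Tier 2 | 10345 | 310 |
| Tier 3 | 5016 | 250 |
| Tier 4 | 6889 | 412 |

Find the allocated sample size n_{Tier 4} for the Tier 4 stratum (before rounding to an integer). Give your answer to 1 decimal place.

Neyman allocation: nₕ = n·NₕSₕ / Σⱼ NⱼSⱼ.
Σ NⱼSⱼ = 10345·310 + 5016·250 + 6889·412 = 7.299218 × 10^6.
n_{Tier 4} = 1595·6889·412 / (7.299218 × 10^6) = 620.2.

620.2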